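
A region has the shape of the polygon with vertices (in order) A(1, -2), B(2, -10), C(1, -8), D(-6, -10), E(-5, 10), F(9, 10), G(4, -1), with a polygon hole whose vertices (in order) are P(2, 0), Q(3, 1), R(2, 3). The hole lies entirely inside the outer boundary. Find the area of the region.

Outer boundary:
Apply the shoelace (surveyor's) formula: 2A = Σ (x_i·y_{i+1} − x_{i+1}·y_i), indices taken mod 7.
Σ = (-6) + (-6) + (-58) + (-110) + (-140) + (-49) + (-7) = -376
Area = |Σ|/2 = 188.
Hole:
Cross-terms: 2, 7, -6  ⇒  Σ = 3
Area = |Σ|/2 = 1.5.
Net area = 188 − 1.5 = 186.5.

186.5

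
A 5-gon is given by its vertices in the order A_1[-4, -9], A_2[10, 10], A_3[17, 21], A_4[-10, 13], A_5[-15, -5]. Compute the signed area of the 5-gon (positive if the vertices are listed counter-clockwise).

440.5

Apply the surveyor's formula: 2A = Σ (x_i·y_{i+1} − x_{i+1}·y_i), indices taken mod 5.
A_1→A_2: (-4)(10) − (10)(-9) = 50
A_2→A_3: (10)(21) − (17)(10) = 40
A_3→A_4: (17)(13) − (-10)(21) = 431
A_4→A_5: (-10)(-5) − (-15)(13) = 245
A_5→A_1: (-15)(-9) − (-4)(-5) = 115
Σ = 881
Signed area = Σ/2 = 440.5 (positive ⇒ counter-clockwise traversal).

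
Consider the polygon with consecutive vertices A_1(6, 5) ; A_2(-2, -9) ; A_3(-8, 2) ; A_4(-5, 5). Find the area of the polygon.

Σ = (-44) + (-76) + (-30) + (-55) = -205
Area = |Σ|/2 = 102.5.

102.5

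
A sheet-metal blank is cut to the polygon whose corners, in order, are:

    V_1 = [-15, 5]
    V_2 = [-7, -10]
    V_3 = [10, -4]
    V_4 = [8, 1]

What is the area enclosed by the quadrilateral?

205

Apply the shoelace (surveyor's) formula: 2A = Σ (x_i·y_{i+1} − x_{i+1}·y_i), indices taken mod 4.
Cross-terms: 185, 128, 42, 55  ⇒  Σ = 410
Area = |Σ|/2 = 205.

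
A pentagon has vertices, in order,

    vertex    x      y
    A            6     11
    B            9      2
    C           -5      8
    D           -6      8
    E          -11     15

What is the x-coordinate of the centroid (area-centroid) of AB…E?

Apply the surveyor's formula. First the cross-terms c_i = x_i·y_{i+1} − x_{i+1}·y_i:
  -87, 82, 8, -2, -211  ⇒  2A = -210, A = -105.
Then Σ (x_i + x_{i+1})·c_i = 24, so x̄ = 24 / (6·(-105)) = -4/105.

-4/105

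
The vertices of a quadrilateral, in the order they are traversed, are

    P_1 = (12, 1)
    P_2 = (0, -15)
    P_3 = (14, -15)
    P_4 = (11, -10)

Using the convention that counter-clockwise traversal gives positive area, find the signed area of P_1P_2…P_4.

93

Apply the shoelace formula: 2A = Σ (x_i·y_{i+1} − x_{i+1}·y_i), indices taken mod 4.
P_1→P_2: (12)(-15) − (0)(1) = -180
P_2→P_3: (0)(-15) − (14)(-15) = 210
P_3→P_4: (14)(-10) − (11)(-15) = 25
P_4→P_1: (11)(1) − (12)(-10) = 131
Σ = 186
Signed area = Σ/2 = 93 (positive ⇒ counter-clockwise traversal).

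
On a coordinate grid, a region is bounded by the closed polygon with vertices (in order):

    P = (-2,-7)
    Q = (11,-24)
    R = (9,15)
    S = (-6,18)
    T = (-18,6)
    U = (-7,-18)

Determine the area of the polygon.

712.5

Apply the surveyor's formula: 2A = Σ (x_i·y_{i+1} − x_{i+1}·y_i), indices taken mod 6.
P→Q: (-2)(-24) − (11)(-7) = 125
Q→R: (11)(15) − (9)(-24) = 381
R→S: (9)(18) − (-6)(15) = 252
S→T: (-6)(6) − (-18)(18) = 288
T→U: (-18)(-18) − (-7)(6) = 366
U→P: (-7)(-7) − (-2)(-18) = 13
Σ = 1425
Area = |Σ|/2 = 712.5.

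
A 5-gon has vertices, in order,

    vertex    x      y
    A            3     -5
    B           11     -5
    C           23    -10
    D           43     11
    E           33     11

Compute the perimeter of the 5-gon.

|AB| = √((8)² + (0)²) = √64 = 8
|BC| = √((12)² + (-5)²) = √169 = 13
|CD| = √((20)² + (21)²) = √841 = 29
|DE| = √((-10)² + (0)²) = √100 = 10
|EA| = √((-30)² + (-16)²) = √1156 = 34
Perimeter = 8 + 13 + 29 + 10 + 34 = 94.

94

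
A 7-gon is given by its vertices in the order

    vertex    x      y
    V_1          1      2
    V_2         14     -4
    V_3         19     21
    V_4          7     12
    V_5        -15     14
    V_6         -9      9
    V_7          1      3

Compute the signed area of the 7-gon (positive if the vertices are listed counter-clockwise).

V_1→V_2: (1)(-4) − (14)(2) = -32
V_2→V_3: (14)(21) − (19)(-4) = 370
V_3→V_4: (19)(12) − (7)(21) = 81
V_4→V_5: (7)(14) − (-15)(12) = 278
V_5→V_6: (-15)(9) − (-9)(14) = -9
V_6→V_7: (-9)(3) − (1)(9) = -36
V_7→V_1: (1)(2) − (1)(3) = -1
Σ = 651
Signed area = Σ/2 = 325.5 (positive ⇒ counter-clockwise traversal).

325.5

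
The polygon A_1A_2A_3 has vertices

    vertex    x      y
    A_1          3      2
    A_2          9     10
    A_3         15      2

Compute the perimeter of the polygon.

|A_1A_2| = √((6)² + (8)²) = √100 = 10
|A_2A_3| = √((6)² + (-8)²) = √100 = 10
|A_3A_1| = √((-12)² + (0)²) = √144 = 12
Perimeter = 10 + 10 + 12 = 32.

32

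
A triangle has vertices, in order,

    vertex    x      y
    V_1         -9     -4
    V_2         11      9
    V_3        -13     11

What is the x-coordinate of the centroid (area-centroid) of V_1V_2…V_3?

-11/3

Apply the shoelace formula. First the cross-terms c_i = x_i·y_{i+1} − x_{i+1}·y_i:
  -37, 238, 151  ⇒  2A = 352, A = 176.
Then Σ (x_i + x_{i+1})·c_i = -3872, so x̄ = -3872 / (6·176) = -11/3.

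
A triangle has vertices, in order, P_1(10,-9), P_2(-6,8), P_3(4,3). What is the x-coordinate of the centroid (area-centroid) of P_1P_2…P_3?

Apply the surveyor's formula. First the cross-terms c_i = x_i·y_{i+1} − x_{i+1}·y_i:
  26, -50, -66  ⇒  2A = -90, A = -45.
Then Σ (x_i + x_{i+1})·c_i = -720, so x̄ = -720 / (6·(-45)) = 8/3.

8/3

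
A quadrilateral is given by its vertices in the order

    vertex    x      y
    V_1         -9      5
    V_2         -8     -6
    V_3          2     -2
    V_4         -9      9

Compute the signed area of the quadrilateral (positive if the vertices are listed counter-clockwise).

79

Cross-terms: 94, 28, 0, 36  ⇒  Σ = 158
Signed area = Σ/2 = 79 (positive ⇒ counter-clockwise traversal).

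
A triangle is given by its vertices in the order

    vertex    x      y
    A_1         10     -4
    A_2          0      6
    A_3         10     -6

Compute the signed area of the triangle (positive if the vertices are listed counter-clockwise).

10

Apply Gauss's area formula: 2A = Σ (x_i·y_{i+1} − x_{i+1}·y_i), indices taken mod 3.
A_1→A_2: (10)(6) − (0)(-4) = 60
A_2→A_3: (0)(-6) − (10)(6) = -60
A_3→A_1: (10)(-4) − (10)(-6) = 20
Σ = 20
Signed area = Σ/2 = 10 (positive ⇒ counter-clockwise traversal).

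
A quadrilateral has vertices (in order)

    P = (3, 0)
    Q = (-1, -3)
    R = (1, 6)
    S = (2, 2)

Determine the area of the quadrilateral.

14

Apply the shoelace formula: 2A = Σ (x_i·y_{i+1} − x_{i+1}·y_i), indices taken mod 4.
Cross-terms: -9, -3, -10, -6  ⇒  Σ = -28
Area = |Σ|/2 = 14.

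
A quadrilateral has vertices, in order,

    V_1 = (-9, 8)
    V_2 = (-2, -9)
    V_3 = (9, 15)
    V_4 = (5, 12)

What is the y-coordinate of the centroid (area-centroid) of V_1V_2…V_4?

Apply Gauss's area formula. First the cross-terms c_i = x_i·y_{i+1} − x_{i+1}·y_i:
  97, 51, 33, 148  ⇒  2A = 329, A = 164.5.
Then Σ (y_i + y_{i+1})·c_i = 4060, so ȳ = 4060 / (6·164.5) = 580/141.

580/141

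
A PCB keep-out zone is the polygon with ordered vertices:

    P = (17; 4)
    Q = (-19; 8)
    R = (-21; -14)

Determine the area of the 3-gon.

400

Apply the shoelace (surveyor's) formula: 2A = Σ (x_i·y_{i+1} − x_{i+1}·y_i), indices taken mod 3.
Σ = (212) + (434) + (154) = 800
Area = |Σ|/2 = 400.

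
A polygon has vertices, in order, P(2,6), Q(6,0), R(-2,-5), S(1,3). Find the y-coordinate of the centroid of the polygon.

Apply the shoelace formula. First the cross-terms c_i = x_i·y_{i+1} − x_{i+1}·y_i:
  -36, -30, -1, 0  ⇒  2A = -67, A = -33.5.
Then Σ (y_i + y_{i+1})·c_i = -64, so ȳ = -64 / (6·(-33.5)) = 64/201.

64/201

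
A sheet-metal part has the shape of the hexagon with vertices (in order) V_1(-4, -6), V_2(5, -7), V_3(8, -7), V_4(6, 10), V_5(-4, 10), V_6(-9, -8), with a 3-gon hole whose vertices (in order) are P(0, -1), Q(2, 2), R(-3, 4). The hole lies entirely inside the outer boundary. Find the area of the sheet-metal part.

Outer boundary:
Σ = (58) + (21) + (122) + (100) + (122) + (22) = 445
Area = |Σ|/2 = 222.5.
Hole:
Cross-terms: 2, 14, 3  ⇒  Σ = 19
Area = |Σ|/2 = 9.5.
Net area = 222.5 − 9.5 = 213.

213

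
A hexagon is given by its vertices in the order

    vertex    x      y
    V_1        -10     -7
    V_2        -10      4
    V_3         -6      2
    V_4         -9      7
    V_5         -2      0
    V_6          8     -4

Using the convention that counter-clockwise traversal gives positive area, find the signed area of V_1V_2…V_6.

-102

Apply Gauss's area formula: 2A = Σ (x_i·y_{i+1} − x_{i+1}·y_i), indices taken mod 6.
Σ = (-110) + (4) + (-24) + (14) + (8) + (-96) = -204
Signed area = Σ/2 = -102 (negative ⇒ clockwise traversal).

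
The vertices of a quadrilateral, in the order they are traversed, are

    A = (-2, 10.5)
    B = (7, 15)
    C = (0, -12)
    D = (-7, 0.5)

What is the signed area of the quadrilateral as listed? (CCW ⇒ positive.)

Apply the shoelace (surveyor's) formula: 2A = Σ (x_i·y_{i+1} − x_{i+1}·y_i), indices taken mod 4.
Σ = (-103.5) + (-84) + (-84) + (-72.5) = -344
Signed area = Σ/2 = -172 (negative ⇒ clockwise traversal).

-172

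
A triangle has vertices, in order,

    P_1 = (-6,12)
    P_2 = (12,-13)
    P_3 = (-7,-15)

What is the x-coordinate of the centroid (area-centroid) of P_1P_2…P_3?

Apply the shoelace (surveyor's) formula. First the cross-terms c_i = x_i·y_{i+1} − x_{i+1}·y_i:
  -66, -271, -174  ⇒  2A = -511, A = -255.5.
Then Σ (x_i + x_{i+1})·c_i = 511, so x̄ = 511 / (6·(-255.5)) = -1/3.

-1/3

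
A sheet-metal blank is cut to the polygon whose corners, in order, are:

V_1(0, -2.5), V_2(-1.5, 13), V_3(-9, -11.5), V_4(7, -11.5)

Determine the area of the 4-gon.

Apply the shoelace formula: 2A = Σ (x_i·y_{i+1} − x_{i+1}·y_i), indices taken mod 4.
V_1→V_2: (0)(13) − (-1.5)(-2.5) = -3.75
V_2→V_3: (-1.5)(-11.5) − (-9)(13) = 134.25
V_3→V_4: (-9)(-11.5) − (7)(-11.5) = 184
V_4→V_1: (7)(-2.5) − (0)(-11.5) = -17.5
Σ = 297
Area = |Σ|/2 = 148.5.

148.5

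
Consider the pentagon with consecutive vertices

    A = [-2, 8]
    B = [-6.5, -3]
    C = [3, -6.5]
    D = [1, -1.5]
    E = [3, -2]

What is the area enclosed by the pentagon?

66.875

A→B: (-2)(-3) − (-6.5)(8) = 58
B→C: (-6.5)(-6.5) − (3)(-3) = 51.25
C→D: (3)(-1.5) − (1)(-6.5) = 2
D→E: (1)(-2) − (3)(-1.5) = 2.5
E→A: (3)(8) − (-2)(-2) = 20
Σ = 133.75
Area = |Σ|/2 = 66.875.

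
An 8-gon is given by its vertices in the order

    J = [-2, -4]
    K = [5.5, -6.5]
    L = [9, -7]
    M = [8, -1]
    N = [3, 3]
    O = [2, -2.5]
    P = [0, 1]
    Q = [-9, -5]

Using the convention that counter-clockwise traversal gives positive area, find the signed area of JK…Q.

76.25

J→K: (-2)(-6.5) − (5.5)(-4) = 35
K→L: (5.5)(-7) − (9)(-6.5) = 20
L→M: (9)(-1) − (8)(-7) = 47
M→N: (8)(3) − (3)(-1) = 27
N→O: (3)(-2.5) − (2)(3) = -13.5
O→P: (2)(1) − (0)(-2.5) = 2
P→Q: (0)(-5) − (-9)(1) = 9
Q→J: (-9)(-4) − (-2)(-5) = 26
Σ = 152.5
Signed area = Σ/2 = 76.25 (positive ⇒ counter-clockwise traversal).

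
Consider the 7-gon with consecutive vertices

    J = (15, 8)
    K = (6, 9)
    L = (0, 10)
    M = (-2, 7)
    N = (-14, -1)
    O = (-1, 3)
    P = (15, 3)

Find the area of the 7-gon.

Apply the shoelace (surveyor's) formula: 2A = Σ (x_i·y_{i+1} − x_{i+1}·y_i), indices taken mod 7.
Cross-terms: 87, 60, 20, 100, -43, -48, 75  ⇒  Σ = 251
Area = |Σ|/2 = 125.5.

125.5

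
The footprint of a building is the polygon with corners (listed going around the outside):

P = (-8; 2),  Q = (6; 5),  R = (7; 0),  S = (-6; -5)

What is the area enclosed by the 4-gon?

87

Cross-terms: -52, -35, -35, -52  ⇒  Σ = -174
Area = |Σ|/2 = 87.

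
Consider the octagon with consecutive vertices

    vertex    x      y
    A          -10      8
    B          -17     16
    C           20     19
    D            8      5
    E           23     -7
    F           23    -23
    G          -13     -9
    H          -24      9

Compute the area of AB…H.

Apply the surveyor's formula: 2A = Σ (x_i·y_{i+1} − x_{i+1}·y_i), indices taken mod 8.
A→B: (-10)(16) − (-17)(8) = -24
B→C: (-17)(19) − (20)(16) = -643
C→D: (20)(5) − (8)(19) = -52
D→E: (8)(-7) − (23)(5) = -171
E→F: (23)(-23) − (23)(-7) = -368
F→G: (23)(-9) − (-13)(-23) = -506
G→H: (-13)(9) − (-24)(-9) = -333
H→A: (-24)(8) − (-10)(9) = -102
Σ = -2199
Area = |Σ|/2 = 1099.5.

1099.5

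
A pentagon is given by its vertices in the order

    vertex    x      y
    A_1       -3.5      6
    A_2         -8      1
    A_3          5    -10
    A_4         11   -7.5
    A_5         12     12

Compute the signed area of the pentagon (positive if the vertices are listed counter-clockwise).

A_1→A_2: (-3.5)(1) − (-8)(6) = 44.5
A_2→A_3: (-8)(-10) − (5)(1) = 75
A_3→A_4: (5)(-7.5) − (11)(-10) = 72.5
A_4→A_5: (11)(12) − (12)(-7.5) = 222
A_5→A_1: (12)(6) − (-3.5)(12) = 114
Σ = 528
Signed area = Σ/2 = 264 (positive ⇒ counter-clockwise traversal).

264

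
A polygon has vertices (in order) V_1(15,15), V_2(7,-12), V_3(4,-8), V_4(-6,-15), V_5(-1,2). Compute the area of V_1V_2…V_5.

236.5

Apply Gauss's area formula: 2A = Σ (x_i·y_{i+1} − x_{i+1}·y_i), indices taken mod 5.
Cross-terms: -285, -8, -108, -27, -45  ⇒  Σ = -473
Area = |Σ|/2 = 236.5.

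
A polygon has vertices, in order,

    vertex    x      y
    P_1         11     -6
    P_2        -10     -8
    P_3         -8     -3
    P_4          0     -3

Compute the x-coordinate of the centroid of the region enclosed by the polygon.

-127/75

Apply the shoelace formula. First the cross-terms c_i = x_i·y_{i+1} − x_{i+1}·y_i:
  -148, -34, 24, 33  ⇒  2A = -125, A = -62.5.
Then Σ (x_i + x_{i+1})·c_i = 635, so x̄ = 635 / (6·(-62.5)) = -127/75.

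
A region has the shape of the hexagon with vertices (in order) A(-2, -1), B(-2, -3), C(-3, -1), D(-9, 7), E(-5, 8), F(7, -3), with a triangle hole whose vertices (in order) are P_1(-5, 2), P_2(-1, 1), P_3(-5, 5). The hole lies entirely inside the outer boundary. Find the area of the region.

Outer boundary:
Σ = (4) + (-7) + (-30) + (-37) + (-41) + (-13) = -124
Area = |Σ|/2 = 62.
Hole:
Σ = (-3) + (0) + (15) = 12
Area = |Σ|/2 = 6.
Net area = 62 − 6 = 56.

56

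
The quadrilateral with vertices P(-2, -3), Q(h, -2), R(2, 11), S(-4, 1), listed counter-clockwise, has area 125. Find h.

13

The doubled signed area Σ (x_i y_{i+1} − x_{i+1} y_i) is linear in h.
With h=0 it equals 68; the coefficient of h is 14 (from the two edges through Q).
So 14·h + 68 = 2·125 = 250 ⇒ h = 13.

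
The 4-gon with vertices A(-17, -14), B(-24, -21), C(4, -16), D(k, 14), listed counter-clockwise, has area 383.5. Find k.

-8

Write out the shoelace sum; only the two edges meeting at D involve k:
2·Area = [(4·14 − k·(-16)) + (k·(-14) − (-17)·14)] + 489
       = 2·k + 783 = 767
⇒ k = -8.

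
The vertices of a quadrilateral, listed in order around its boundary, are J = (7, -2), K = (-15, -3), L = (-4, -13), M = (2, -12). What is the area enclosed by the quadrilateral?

143

Apply the surveyor's formula: 2A = Σ (x_i·y_{i+1} − x_{i+1}·y_i), indices taken mod 4.
J→K: (7)(-3) − (-15)(-2) = -51
K→L: (-15)(-13) − (-4)(-3) = 183
L→M: (-4)(-12) − (2)(-13) = 74
M→J: (2)(-2) − (7)(-12) = 80
Σ = 286
Area = |Σ|/2 = 143.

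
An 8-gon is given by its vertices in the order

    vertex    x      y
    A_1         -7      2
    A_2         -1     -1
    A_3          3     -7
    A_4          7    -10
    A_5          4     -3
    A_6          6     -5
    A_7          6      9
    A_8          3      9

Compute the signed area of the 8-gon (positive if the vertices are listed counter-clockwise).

Apply the shoelace (surveyor's) formula: 2A = Σ (x_i·y_{i+1} − x_{i+1}·y_i), indices taken mod 8.
A_1→A_2: (-7)(-1) − (-1)(2) = 9
A_2→A_3: (-1)(-7) − (3)(-1) = 10
A_3→A_4: (3)(-10) − (7)(-7) = 19
A_4→A_5: (7)(-3) − (4)(-10) = 19
A_5→A_6: (4)(-5) − (6)(-3) = -2
A_6→A_7: (6)(9) − (6)(-5) = 84
A_7→A_8: (6)(9) − (3)(9) = 27
A_8→A_1: (3)(2) − (-7)(9) = 69
Σ = 235
Signed area = Σ/2 = 117.5 (positive ⇒ counter-clockwise traversal).

117.5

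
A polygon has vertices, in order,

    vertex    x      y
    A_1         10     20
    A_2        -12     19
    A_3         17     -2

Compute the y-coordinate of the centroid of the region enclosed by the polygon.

37/3

Apply the surveyor's formula. First the cross-terms c_i = x_i·y_{i+1} − x_{i+1}·y_i:
  430, -299, 360  ⇒  2A = 491, A = 245.5.
Then Σ (y_i + y_{i+1})·c_i = 18167, so ȳ = 18167 / (6·245.5) = 37/3.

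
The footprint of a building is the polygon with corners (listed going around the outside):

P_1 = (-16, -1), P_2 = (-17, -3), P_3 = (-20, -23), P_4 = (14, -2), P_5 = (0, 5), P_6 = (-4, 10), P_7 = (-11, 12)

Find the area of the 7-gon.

539.5

Apply the shoelace formula: 2A = Σ (x_i·y_{i+1} − x_{i+1}·y_i), indices taken mod 7.
Σ = (31) + (331) + (362) + (70) + (20) + (62) + (203) = 1079
Area = |Σ|/2 = 539.5.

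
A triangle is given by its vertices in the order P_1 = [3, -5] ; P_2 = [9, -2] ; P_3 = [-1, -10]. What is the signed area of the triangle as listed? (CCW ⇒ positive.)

Apply the shoelace formula: 2A = Σ (x_i·y_{i+1} − x_{i+1}·y_i), indices taken mod 3.
Cross-terms: 39, -92, 35  ⇒  Σ = -18
Signed area = Σ/2 = -9 (negative ⇒ clockwise traversal).

-9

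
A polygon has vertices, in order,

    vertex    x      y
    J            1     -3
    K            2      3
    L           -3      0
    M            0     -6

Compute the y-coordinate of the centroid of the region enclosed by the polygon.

-15/14

Apply Gauss's area formula. First the cross-terms c_i = x_i·y_{i+1} − x_{i+1}·y_i:
  9, 9, 18, 6  ⇒  2A = 42, A = 21.
Then Σ (y_i + y_{i+1})·c_i = -135, so ȳ = -135 / (6·21) = -15/14.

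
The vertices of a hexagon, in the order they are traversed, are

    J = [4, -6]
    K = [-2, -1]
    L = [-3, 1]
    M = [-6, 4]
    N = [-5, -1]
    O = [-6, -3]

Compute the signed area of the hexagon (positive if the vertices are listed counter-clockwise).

28

Apply the shoelace formula: 2A = Σ (x_i·y_{i+1} − x_{i+1}·y_i), indices taken mod 6.
Cross-terms: -16, -5, -6, 26, 9, 48  ⇒  Σ = 56
Signed area = Σ/2 = 28 (positive ⇒ counter-clockwise traversal).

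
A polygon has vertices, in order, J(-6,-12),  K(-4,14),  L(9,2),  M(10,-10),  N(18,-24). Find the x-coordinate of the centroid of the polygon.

620/199

Apply the shoelace (surveyor's) formula. First the cross-terms c_i = x_i·y_{i+1} − x_{i+1}·y_i:
  -132, -134, -110, -60, -360  ⇒  2A = -796, A = -398.
Then Σ (x_i + x_{i+1})·c_i = -7440, so x̄ = -7440 / (6·(-398)) = 620/199.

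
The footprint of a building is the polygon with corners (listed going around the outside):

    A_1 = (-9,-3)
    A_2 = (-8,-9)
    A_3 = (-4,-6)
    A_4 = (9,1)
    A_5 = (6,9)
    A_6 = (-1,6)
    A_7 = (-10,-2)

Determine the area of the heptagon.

Σ = (57) + (12) + (50) + (75) + (45) + (62) + (12) = 313
Area = |Σ|/2 = 156.5.

156.5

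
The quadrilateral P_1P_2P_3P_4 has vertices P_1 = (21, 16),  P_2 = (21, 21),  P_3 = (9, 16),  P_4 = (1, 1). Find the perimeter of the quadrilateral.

60

|P_1P_2| = √((0)² + (5)²) = √25 = 5
|P_2P_3| = √((-12)² + (-5)²) = √169 = 13
|P_3P_4| = √((-8)² + (-15)²) = √289 = 17
|P_4P_1| = √((20)² + (15)²) = √625 = 25
Perimeter = 5 + 13 + 17 + 25 = 60.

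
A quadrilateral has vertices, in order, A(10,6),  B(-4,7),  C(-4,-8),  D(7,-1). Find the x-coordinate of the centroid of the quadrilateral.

Apply the surveyor's formula. First the cross-terms c_i = x_i·y_{i+1} − x_{i+1}·y_i:
  94, 60, 60, 52  ⇒  2A = 266, A = 133.
Then Σ (x_i + x_{i+1})·c_i = 1148, so x̄ = 1148 / (6·133) = 82/57.

82/57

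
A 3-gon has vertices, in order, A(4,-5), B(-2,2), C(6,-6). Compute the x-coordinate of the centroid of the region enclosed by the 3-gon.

8/3

Apply Gauss's area formula. First the cross-terms c_i = x_i·y_{i+1} − x_{i+1}·y_i:
  -2, 0, -6  ⇒  2A = -8, A = -4.
Then Σ (x_i + x_{i+1})·c_i = -64, so x̄ = -64 / (6·(-4)) = 8/3.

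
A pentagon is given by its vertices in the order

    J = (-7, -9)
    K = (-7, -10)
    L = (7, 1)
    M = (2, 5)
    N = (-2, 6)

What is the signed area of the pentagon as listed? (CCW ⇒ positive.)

Apply Gauss's area formula: 2A = Σ (x_i·y_{i+1} − x_{i+1}·y_i), indices taken mod 5.
Σ = (7) + (63) + (33) + (22) + (60) = 185
Signed area = Σ/2 = 92.5 (positive ⇒ counter-clockwise traversal).

92.5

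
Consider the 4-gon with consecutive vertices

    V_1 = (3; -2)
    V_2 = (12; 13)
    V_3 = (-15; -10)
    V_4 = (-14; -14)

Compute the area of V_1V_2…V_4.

V_1→V_2: (3)(13) − (12)(-2) = 63
V_2→V_3: (12)(-10) − (-15)(13) = 75
V_3→V_4: (-15)(-14) − (-14)(-10) = 70
V_4→V_1: (-14)(-2) − (3)(-14) = 70
Σ = 278
Area = |Σ|/2 = 139.

139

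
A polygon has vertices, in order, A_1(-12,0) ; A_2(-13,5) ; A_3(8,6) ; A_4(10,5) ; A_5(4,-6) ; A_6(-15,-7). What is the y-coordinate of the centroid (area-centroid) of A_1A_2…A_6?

-4/15

Apply Gauss's area formula. First the cross-terms c_i = x_i·y_{i+1} − x_{i+1}·y_i:
  -60, -118, -20, -80, -118, -84  ⇒  2A = -480, A = -240.
Then Σ (y_i + y_{i+1})·c_i = 384, so ȳ = 384 / (6·(-240)) = -4/15.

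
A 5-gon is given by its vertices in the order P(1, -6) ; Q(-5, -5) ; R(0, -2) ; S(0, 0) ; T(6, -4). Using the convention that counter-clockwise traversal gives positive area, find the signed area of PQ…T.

Apply the shoelace formula: 2A = Σ (x_i·y_{i+1} − x_{i+1}·y_i), indices taken mod 5.
Σ = (-35) + (10) + (0) + (0) + (-32) = -57
Signed area = Σ/2 = -28.5 (negative ⇒ clockwise traversal).

-28.5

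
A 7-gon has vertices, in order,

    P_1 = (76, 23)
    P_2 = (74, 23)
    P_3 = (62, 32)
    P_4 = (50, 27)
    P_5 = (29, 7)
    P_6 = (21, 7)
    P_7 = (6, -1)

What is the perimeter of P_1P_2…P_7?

158

|P_1P_2| = √((-2)² + (0)²) = √4 = 2
|P_2P_3| = √((-12)² + (9)²) = √225 = 15
|P_3P_4| = √((-12)² + (-5)²) = √169 = 13
|P_4P_5| = √((-21)² + (-20)²) = √841 = 29
|P_5P_6| = √((-8)² + (0)²) = √64 = 8
|P_6P_7| = √((-15)² + (-8)²) = √289 = 17
|P_7P_1| = √((70)² + (24)²) = √5476 = 74
Perimeter = 2 + 15 + 13 + 29 + 8 + 17 + 74 = 158.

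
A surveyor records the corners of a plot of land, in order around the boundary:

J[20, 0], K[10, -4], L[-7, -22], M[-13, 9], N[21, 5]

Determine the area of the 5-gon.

515.5

Apply the shoelace (surveyor's) formula: 2A = Σ (x_i·y_{i+1} − x_{i+1}·y_i), indices taken mod 5.
J→K: (20)(-4) − (10)(0) = -80
K→L: (10)(-22) − (-7)(-4) = -248
L→M: (-7)(9) − (-13)(-22) = -349
M→N: (-13)(5) − (21)(9) = -254
N→J: (21)(0) − (20)(5) = -100
Σ = -1031
Area = |Σ|/2 = 515.5.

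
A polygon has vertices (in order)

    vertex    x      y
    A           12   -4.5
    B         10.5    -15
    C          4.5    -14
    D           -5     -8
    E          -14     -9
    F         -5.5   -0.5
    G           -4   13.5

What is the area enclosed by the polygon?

Apply Gauss's area formula: 2A = Σ (x_i·y_{i+1} − x_{i+1}·y_i), indices taken mod 7.
Σ = (-132.75) + (-79.5) + (-106) + (-67) + (-42.5) + (-76.25) + (-144) = -648
Area = |Σ|/2 = 324.

324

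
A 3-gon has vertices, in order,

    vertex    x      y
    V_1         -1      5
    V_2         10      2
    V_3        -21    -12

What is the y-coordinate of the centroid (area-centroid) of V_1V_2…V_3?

-5/3

Apply the shoelace (surveyor's) formula. First the cross-terms c_i = x_i·y_{i+1} − x_{i+1}·y_i:
  -52, -78, -117  ⇒  2A = -247, A = -123.5.
Then Σ (y_i + y_{i+1})·c_i = 1235, so ȳ = 1235 / (6·(-123.5)) = -5/3.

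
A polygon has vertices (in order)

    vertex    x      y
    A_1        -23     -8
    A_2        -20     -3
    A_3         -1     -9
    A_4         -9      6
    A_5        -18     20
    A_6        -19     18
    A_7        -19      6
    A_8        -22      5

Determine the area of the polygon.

A_1→A_2: (-23)(-3) − (-20)(-8) = -91
A_2→A_3: (-20)(-9) − (-1)(-3) = 177
A_3→A_4: (-1)(6) − (-9)(-9) = -87
A_4→A_5: (-9)(20) − (-18)(6) = -72
A_5→A_6: (-18)(18) − (-19)(20) = 56
A_6→A_7: (-19)(6) − (-19)(18) = 228
A_7→A_8: (-19)(5) − (-22)(6) = 37
A_8→A_1: (-22)(-8) − (-23)(5) = 291
Σ = 539
Area = |Σ|/2 = 269.5.

269.5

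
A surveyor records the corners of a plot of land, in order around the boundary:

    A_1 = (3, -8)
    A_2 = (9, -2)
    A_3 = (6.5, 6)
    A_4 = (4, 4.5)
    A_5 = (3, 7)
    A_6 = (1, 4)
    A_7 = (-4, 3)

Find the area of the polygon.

Apply the shoelace (surveyor's) formula: 2A = Σ (x_i·y_{i+1} − x_{i+1}·y_i), indices taken mod 7.
Cross-terms: 66, 67, 5.25, 14.5, 5, 19, 23  ⇒  Σ = 199.75
Area = |Σ|/2 = 99.875.

99.875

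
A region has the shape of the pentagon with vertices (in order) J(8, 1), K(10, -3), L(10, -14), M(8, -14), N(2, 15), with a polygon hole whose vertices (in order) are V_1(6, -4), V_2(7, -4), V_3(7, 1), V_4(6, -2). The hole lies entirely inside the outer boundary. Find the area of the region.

67.5

Outer boundary:
Apply Gauss's area formula: 2A = Σ (x_i·y_{i+1} − x_{i+1}·y_i), indices taken mod 5.
Σ = (-34) + (-110) + (-28) + (148) + (-118) = -142
Area = |Σ|/2 = 71.
Hole:
Apply the shoelace (surveyor's) formula: 2A = Σ (x_i·y_{i+1} − x_{i+1}·y_i), indices taken mod 4.
Σ = (4) + (35) + (-20) + (-12) = 7
Area = |Σ|/2 = 3.5.
Net area = 71 − 3.5 = 67.5.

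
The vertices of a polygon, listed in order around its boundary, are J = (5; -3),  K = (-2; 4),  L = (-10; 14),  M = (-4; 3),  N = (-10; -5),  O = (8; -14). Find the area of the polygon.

164

Apply the shoelace (surveyor's) formula: 2A = Σ (x_i·y_{i+1} − x_{i+1}·y_i), indices taken mod 6.
Σ = (14) + (12) + (26) + (50) + (180) + (46) = 328
Area = |Σ|/2 = 164.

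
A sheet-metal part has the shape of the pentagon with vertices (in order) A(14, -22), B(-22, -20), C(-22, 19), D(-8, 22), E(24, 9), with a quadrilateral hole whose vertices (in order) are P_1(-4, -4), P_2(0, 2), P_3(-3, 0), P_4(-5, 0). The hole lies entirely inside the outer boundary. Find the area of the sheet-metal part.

1595

Outer boundary:
Apply Gauss's area formula: 2A = Σ (x_i·y_{i+1} − x_{i+1}·y_i), indices taken mod 5.
A→B: (14)(-20) − (-22)(-22) = -764
B→C: (-22)(19) − (-22)(-20) = -858
C→D: (-22)(22) − (-8)(19) = -332
D→E: (-8)(9) − (24)(22) = -600
E→A: (24)(-22) − (14)(9) = -654
Σ = -3208
Area = |Σ|/2 = 1604.
Hole:
Apply the surveyor's formula: 2A = Σ (x_i·y_{i+1} − x_{i+1}·y_i), indices taken mod 4.
P_1→P_2: (-4)(2) − (0)(-4) = -8
P_2→P_3: (0)(0) − (-3)(2) = 6
P_3→P_4: (-3)(0) − (-5)(0) = 0
P_4→P_1: (-5)(-4) − (-4)(0) = 20
Σ = 18
Area = |Σ|/2 = 9.
Net area = 1604 − 9 = 1595.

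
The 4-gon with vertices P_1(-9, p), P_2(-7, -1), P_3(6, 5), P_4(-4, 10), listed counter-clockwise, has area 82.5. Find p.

Write out the shoelace sum; only the two edges meeting at P_1 involve p:
2·Area = [((-4)·p − (-9)·10) + ((-9)·(-1) − (-7)·p)] + 51
       = 3·p + 150 = 165
⇒ p = 5.

5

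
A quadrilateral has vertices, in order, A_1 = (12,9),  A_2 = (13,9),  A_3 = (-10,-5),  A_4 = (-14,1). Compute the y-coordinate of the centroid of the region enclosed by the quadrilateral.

187/101

Apply Gauss's area formula. First the cross-terms c_i = x_i·y_{i+1} − x_{i+1}·y_i:
  -9, 25, -80, -138  ⇒  2A = -202, A = -101.
Then Σ (y_i + y_{i+1})·c_i = -1122, so ȳ = -1122 / (6·(-101)) = 187/101.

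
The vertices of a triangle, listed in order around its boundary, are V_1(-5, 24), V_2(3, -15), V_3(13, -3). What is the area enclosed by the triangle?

243

Cross-terms: 3, 186, 297  ⇒  Σ = 486
Area = |Σ|/2 = 243.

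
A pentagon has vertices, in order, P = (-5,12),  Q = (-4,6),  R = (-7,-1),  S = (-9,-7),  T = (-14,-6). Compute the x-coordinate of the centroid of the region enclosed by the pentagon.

Apply Gauss's area formula. First the cross-terms c_i = x_i·y_{i+1} − x_{i+1}·y_i:
  18, 46, 40, -44, -198  ⇒  2A = -138, A = -69.
Then Σ (x_i + x_{i+1})·c_i = 3466, so x̄ = 3466 / (6·(-69)) = -1733/207.

-1733/207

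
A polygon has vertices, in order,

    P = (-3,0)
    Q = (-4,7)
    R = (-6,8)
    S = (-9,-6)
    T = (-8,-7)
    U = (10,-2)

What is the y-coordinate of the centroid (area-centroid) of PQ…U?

-1.28125

Apply the shoelace formula. First the cross-terms c_i = x_i·y_{i+1} − x_{i+1}·y_i:
  -21, 10, 108, 15, 86, -6  ⇒  2A = 192, A = 96.
Then Σ (y_i + y_{i+1})·c_i = -738, so ȳ = -738 / (6·96) = -1.28125.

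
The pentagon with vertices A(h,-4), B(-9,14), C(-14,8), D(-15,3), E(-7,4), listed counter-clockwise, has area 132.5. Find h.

The doubled signed area Σ (x_i y_{i+1} − x_{i+1} y_i) is linear in h.
With h=0 it equals 155; the coefficient of h is 10 (from the two edges through A).
So 10·h + 155 = 2·132.5 = 265 ⇒ h = 11.

11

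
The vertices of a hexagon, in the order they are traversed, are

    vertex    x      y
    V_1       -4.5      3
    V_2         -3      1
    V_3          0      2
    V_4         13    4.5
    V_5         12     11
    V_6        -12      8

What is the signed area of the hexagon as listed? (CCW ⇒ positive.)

Apply Gauss's area formula: 2A = Σ (x_i·y_{i+1} − x_{i+1}·y_i), indices taken mod 6.
Σ = (4.5) + (-6) + (-26) + (89) + (228) + (0) = 289.5
Signed area = Σ/2 = 144.75 (positive ⇒ counter-clockwise traversal).

144.75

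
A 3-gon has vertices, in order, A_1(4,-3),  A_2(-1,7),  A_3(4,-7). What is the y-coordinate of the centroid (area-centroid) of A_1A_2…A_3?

-1

Apply the surveyor's formula. First the cross-terms c_i = x_i·y_{i+1} − x_{i+1}·y_i:
  25, -21, 16  ⇒  2A = 20, A = 10.
Then Σ (y_i + y_{i+1})·c_i = -60, so ȳ = -60 / (6·10) = -1.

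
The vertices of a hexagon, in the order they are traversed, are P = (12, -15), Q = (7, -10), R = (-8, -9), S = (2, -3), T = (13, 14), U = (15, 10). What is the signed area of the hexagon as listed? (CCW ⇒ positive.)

-237

Apply the shoelace (surveyor's) formula: 2A = Σ (x_i·y_{i+1} − x_{i+1}·y_i), indices taken mod 6.
Cross-terms: -15, -143, 42, 67, -80, -345  ⇒  Σ = -474
Signed area = Σ/2 = -237 (negative ⇒ clockwise traversal).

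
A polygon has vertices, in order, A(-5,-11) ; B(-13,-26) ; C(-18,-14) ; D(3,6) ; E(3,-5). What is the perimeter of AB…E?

80

|AB| = √((-8)² + (-15)²) = √289 = 17
|BC| = √((-5)² + (12)²) = √169 = 13
|CD| = √((21)² + (20)²) = √841 = 29
|DE| = √((0)² + (-11)²) = √121 = 11
|EA| = √((-8)² + (-6)²) = √100 = 10
Perimeter = 17 + 13 + 29 + 11 + 10 = 80.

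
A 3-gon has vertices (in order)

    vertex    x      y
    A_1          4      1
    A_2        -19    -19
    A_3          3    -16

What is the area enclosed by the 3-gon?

Apply the shoelace formula: 2A = Σ (x_i·y_{i+1} − x_{i+1}·y_i), indices taken mod 3.
Σ = (-57) + (361) + (67) = 371
Area = |Σ|/2 = 185.5.

185.5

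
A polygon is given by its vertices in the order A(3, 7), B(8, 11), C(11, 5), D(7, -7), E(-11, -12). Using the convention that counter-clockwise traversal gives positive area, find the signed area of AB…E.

Apply the surveyor's formula: 2A = Σ (x_i·y_{i+1} − x_{i+1}·y_i), indices taken mod 5.
A→B: (3)(11) − (8)(7) = -23
B→C: (8)(5) − (11)(11) = -81
C→D: (11)(-7) − (7)(5) = -112
D→E: (7)(-12) − (-11)(-7) = -161
E→A: (-11)(7) − (3)(-12) = -41
Σ = -418
Signed area = Σ/2 = -209 (negative ⇒ clockwise traversal).

-209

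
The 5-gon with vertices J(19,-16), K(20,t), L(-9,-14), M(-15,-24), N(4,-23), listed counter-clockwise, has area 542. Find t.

8

Write out the shoelace sum; only the two edges meeting at K involve t:
2·Area = [(19·t − 20·(-16)) + (20·(-14) − (-9)·t)] + 820
       = 28·t + 860 = 1084
⇒ t = 8.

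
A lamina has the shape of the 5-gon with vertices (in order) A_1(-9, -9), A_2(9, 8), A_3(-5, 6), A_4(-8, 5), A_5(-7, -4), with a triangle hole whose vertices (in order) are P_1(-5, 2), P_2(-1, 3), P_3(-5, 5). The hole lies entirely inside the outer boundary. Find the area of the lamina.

Outer boundary:
Apply Gauss's area formula: 2A = Σ (x_i·y_{i+1} − x_{i+1}·y_i), indices taken mod 5.
A_1→A_2: (-9)(8) − (9)(-9) = 9
A_2→A_3: (9)(6) − (-5)(8) = 94
A_3→A_4: (-5)(5) − (-8)(6) = 23
A_4→A_5: (-8)(-4) − (-7)(5) = 67
A_5→A_1: (-7)(-9) − (-9)(-4) = 27
Σ = 220
Area = |Σ|/2 = 110.
Hole:
P_1→P_2: (-5)(3) − (-1)(2) = -13
P_2→P_3: (-1)(5) − (-5)(3) = 10
P_3→P_1: (-5)(2) − (-5)(5) = 15
Σ = 12
Area = |Σ|/2 = 6.
Net area = 110 − 6 = 104.

104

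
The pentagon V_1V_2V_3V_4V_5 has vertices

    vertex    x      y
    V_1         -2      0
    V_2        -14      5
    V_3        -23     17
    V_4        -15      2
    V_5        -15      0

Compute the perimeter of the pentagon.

|V_1V_2| = √((-12)² + (5)²) = √169 = 13
|V_2V_3| = √((-9)² + (12)²) = √225 = 15
|V_3V_4| = √((8)² + (-15)²) = √289 = 17
|V_4V_5| = √((0)² + (-2)²) = √4 = 2
|V_5V_1| = √((13)² + (0)²) = √169 = 13
Perimeter = 13 + 15 + 17 + 2 + 13 = 60.

60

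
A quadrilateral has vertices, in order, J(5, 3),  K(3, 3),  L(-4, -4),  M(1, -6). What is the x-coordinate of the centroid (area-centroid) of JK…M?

Apply the shoelace formula. First the cross-terms c_i = x_i·y_{i+1} − x_{i+1}·y_i:
  6, 0, 28, 33  ⇒  2A = 67, A = 33.5.
Then Σ (x_i + x_{i+1})·c_i = 162, so x̄ = 162 / (6·33.5) = 54/67.

54/67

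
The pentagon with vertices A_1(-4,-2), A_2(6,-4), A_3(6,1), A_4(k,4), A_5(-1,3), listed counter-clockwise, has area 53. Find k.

Write out the shoelace sum; only the two edges meeting at A_4 involve k:
2·Area = [(6·4 − k·1) + (k·3 − (-1)·4)] + 72
       = 2·k + 100 = 106
⇒ k = 3.

3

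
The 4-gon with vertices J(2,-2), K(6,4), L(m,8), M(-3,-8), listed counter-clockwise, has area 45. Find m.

2

The doubled signed area Σ (x_i y_{i+1} − x_{i+1} y_i) is linear in m.
With m=0 it equals 114; the coefficient of m is -12 (from the two edges through L).
So -12·m + 114 = 2·45 = 90 ⇒ m = 2.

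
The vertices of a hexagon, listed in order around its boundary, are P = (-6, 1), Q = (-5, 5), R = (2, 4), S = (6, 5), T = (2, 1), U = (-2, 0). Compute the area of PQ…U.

36.5

Apply the shoelace formula: 2A = Σ (x_i·y_{i+1} − x_{i+1}·y_i), indices taken mod 6.
Σ = (-25) + (-30) + (-14) + (-4) + (2) + (-2) = -73
Area = |Σ|/2 = 36.5.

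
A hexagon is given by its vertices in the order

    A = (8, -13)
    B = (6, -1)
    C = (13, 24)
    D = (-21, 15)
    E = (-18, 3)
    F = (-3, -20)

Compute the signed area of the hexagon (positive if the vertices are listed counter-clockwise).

Apply Gauss's area formula: 2A = Σ (x_i·y_{i+1} − x_{i+1}·y_i), indices taken mod 6.
A→B: (8)(-1) − (6)(-13) = 70
B→C: (6)(24) − (13)(-1) = 157
C→D: (13)(15) − (-21)(24) = 699
D→E: (-21)(3) − (-18)(15) = 207
E→F: (-18)(-20) − (-3)(3) = 369
F→A: (-3)(-13) − (8)(-20) = 199
Σ = 1701
Signed area = Σ/2 = 850.5 (positive ⇒ counter-clockwise traversal).

850.5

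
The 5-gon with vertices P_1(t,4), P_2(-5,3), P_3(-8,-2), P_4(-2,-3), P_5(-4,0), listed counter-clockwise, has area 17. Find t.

The doubled signed area Σ (x_i y_{i+1} − x_{i+1} y_i) is linear in t.
With t=0 it equals 46; the coefficient of t is 3 (from the two edges through P_1).
So 3·t + 46 = 2·17 = 34 ⇒ t = -4.

-4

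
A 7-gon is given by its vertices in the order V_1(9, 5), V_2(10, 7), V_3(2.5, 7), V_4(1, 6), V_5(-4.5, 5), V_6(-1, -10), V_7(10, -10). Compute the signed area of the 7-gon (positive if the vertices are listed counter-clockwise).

Apply the shoelace (surveyor's) formula: 2A = Σ (x_i·y_{i+1} − x_{i+1}·y_i), indices taken mod 7.
V_1→V_2: (9)(7) − (10)(5) = 13
V_2→V_3: (10)(7) − (2.5)(7) = 52.5
V_3→V_4: (2.5)(6) − (1)(7) = 8
V_4→V_5: (1)(5) − (-4.5)(6) = 32
V_5→V_6: (-4.5)(-10) − (-1)(5) = 50
V_6→V_7: (-1)(-10) − (10)(-10) = 110
V_7→V_1: (10)(5) − (9)(-10) = 140
Σ = 405.5
Signed area = Σ/2 = 202.75 (positive ⇒ counter-clockwise traversal).

202.75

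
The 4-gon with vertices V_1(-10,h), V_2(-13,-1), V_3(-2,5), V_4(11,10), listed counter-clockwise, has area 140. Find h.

13

The doubled signed area Σ (x_i y_{i+1} − x_{i+1} y_i) is linear in h.
With h=0 it equals -32; the coefficient of h is 24 (from the two edges through V_1).
So 24·h + -32 = 2·140 = 280 ⇒ h = 13.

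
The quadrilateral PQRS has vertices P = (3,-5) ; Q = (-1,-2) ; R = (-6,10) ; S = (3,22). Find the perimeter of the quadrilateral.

60

|PQ| = √((-4)² + (3)²) = √25 = 5
|QR| = √((-5)² + (12)²) = √169 = 13
|RS| = √((9)² + (12)²) = √225 = 15
|SP| = √((0)² + (-27)²) = √729 = 27
Perimeter = 5 + 13 + 15 + 27 = 60.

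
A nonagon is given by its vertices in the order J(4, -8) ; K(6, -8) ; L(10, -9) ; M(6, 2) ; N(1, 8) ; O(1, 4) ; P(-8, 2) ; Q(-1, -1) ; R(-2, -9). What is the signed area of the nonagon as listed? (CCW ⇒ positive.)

Apply Gauss's area formula: 2A = Σ (x_i·y_{i+1} − x_{i+1}·y_i), indices taken mod 9.
Σ = (16) + (26) + (74) + (46) + (-4) + (34) + (10) + (7) + (52) = 261
Signed area = Σ/2 = 130.5 (positive ⇒ counter-clockwise traversal).

130.5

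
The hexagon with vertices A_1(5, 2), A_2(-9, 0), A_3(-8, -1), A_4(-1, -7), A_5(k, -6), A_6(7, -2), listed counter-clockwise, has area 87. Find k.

Write out the shoelace sum; only the two edges meeting at A_5 involve k:
2·Area = [((-1)·(-6) − k·(-7)) + (k·(-2) − 7·(-6))] + 106
       = 5·k + 154 = 174
⇒ k = 4.

4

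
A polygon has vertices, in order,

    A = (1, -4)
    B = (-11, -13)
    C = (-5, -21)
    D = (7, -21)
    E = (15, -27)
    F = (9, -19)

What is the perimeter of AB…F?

|AB| = √((-12)² + (-9)²) = √225 = 15
|BC| = √((6)² + (-8)²) = √100 = 10
|CD| = √((12)² + (0)²) = √144 = 12
|DE| = √((8)² + (-6)²) = √100 = 10
|EF| = √((-6)² + (8)²) = √100 = 10
|FA| = √((-8)² + (15)²) = √289 = 17
Perimeter = 15 + 10 + 12 + 10 + 10 + 17 = 74.

74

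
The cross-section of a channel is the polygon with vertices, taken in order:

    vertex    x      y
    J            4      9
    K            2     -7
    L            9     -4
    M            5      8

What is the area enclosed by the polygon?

Apply the shoelace formula: 2A = Σ (x_i·y_{i+1} − x_{i+1}·y_i), indices taken mod 4.
Σ = (-46) + (55) + (92) + (13) = 114
Area = |Σ|/2 = 57.

57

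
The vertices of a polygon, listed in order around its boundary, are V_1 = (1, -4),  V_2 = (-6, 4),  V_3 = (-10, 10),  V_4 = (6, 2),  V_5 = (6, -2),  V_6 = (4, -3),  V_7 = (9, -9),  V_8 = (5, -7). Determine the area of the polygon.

Apply the shoelace formula: 2A = Σ (x_i·y_{i+1} − x_{i+1}·y_i), indices taken mod 8.
V_1→V_2: (1)(4) − (-6)(-4) = -20
V_2→V_3: (-6)(10) − (-10)(4) = -20
V_3→V_4: (-10)(2) − (6)(10) = -80
V_4→V_5: (6)(-2) − (6)(2) = -24
V_5→V_6: (6)(-3) − (4)(-2) = -10
V_6→V_7: (4)(-9) − (9)(-3) = -9
V_7→V_8: (9)(-7) − (5)(-9) = -18
V_8→V_1: (5)(-4) − (1)(-7) = -13
Σ = -194
Area = |Σ|/2 = 97.

97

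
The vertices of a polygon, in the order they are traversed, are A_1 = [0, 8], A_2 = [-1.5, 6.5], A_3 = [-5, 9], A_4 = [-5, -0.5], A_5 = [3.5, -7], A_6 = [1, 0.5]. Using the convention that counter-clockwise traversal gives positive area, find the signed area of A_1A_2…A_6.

66

Apply the shoelace (surveyor's) formula: 2A = Σ (x_i·y_{i+1} − x_{i+1}·y_i), indices taken mod 6.
A_1→A_2: (0)(6.5) − (-1.5)(8) = 12
A_2→A_3: (-1.5)(9) − (-5)(6.5) = 19
A_3→A_4: (-5)(-0.5) − (-5)(9) = 47.5
A_4→A_5: (-5)(-7) − (3.5)(-0.5) = 36.75
A_5→A_6: (3.5)(0.5) − (1)(-7) = 8.75
A_6→A_1: (1)(8) − (0)(0.5) = 8
Σ = 132
Signed area = Σ/2 = 66 (positive ⇒ counter-clockwise traversal).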